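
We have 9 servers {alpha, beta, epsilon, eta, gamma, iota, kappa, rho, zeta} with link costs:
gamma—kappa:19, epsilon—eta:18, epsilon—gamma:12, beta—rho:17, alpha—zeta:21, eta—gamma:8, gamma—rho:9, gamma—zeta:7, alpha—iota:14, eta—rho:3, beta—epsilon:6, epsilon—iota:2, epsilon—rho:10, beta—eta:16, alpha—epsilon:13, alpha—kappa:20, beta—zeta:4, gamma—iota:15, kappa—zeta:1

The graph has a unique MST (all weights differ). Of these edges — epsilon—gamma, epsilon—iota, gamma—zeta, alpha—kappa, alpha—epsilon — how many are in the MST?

Kruskal's algorithm — process edges by increasing weight (ties by edge label):
kappa—zeta (1): add — endpoints in different components.
epsilon—iota (2): add — endpoints in different components.
eta—rho (3): add — endpoints in different components.
beta—zeta (4): add — endpoints in different components.
beta—epsilon (6): add — endpoints in different components.
gamma—zeta (7): add — endpoints in different components.
eta—gamma (8): add — endpoints in different components.
gamma—rho (9): skip — rho and gamma already connected.
epsilon—rho (10): skip — epsilon and rho already connected.
epsilon—gamma (12): skip — epsilon and gamma already connected.
alpha—epsilon (13): add — endpoints in different components.
MST edge set: {kappa—zeta, epsilon—iota, eta—rho, beta—zeta, beta—epsilon, gamma—zeta, eta—gamma, alpha—epsilon}.
Of the listed edges, {epsilon—iota, gamma—zeta, alpha—epsilon} are in the MST → 3.

3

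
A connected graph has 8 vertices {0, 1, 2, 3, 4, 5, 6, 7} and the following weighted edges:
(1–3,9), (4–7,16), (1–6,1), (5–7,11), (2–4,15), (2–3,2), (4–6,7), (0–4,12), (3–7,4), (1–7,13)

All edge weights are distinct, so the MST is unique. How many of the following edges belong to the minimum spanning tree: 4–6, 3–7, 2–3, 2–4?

3

Kruskal: consider edges lightest-first.
1–6 (1): add — endpoints in different components.
2–3 (2): add — endpoints in different components.
3–7 (4): add — endpoints in different components.
4–6 (7): add — endpoints in different components.
1–3 (9): add — endpoints in different components.
5–7 (11): add — endpoints in different components.
0–4 (12): add — endpoints in different components.
MST edge set: {1–6, 2–3, 3–7, 4–6, 1–3, 5–7, 0–4}.
Of the listed edges, {4–6, 3–7, 2–3} are in the MST → 3.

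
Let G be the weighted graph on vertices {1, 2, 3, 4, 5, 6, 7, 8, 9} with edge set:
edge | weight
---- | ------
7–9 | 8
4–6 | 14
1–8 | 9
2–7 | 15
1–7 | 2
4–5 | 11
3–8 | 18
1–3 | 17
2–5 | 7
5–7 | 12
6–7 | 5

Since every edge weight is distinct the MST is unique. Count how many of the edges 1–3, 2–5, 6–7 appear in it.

3

Kruskal: consider edges lightest-first.
1–7 (2): add — endpoints in different components.
6–7 (5): add — endpoints in different components.
2–5 (7): add — endpoints in different components.
7–9 (8): add — endpoints in different components.
1–8 (9): add — endpoints in different components.
4–5 (11): add — endpoints in different components.
5–7 (12): add — endpoints in different components.
4–6 (14): skip — 4 and 6 already connected.
2–7 (15): skip — 2 and 7 already connected.
1–3 (17): add — endpoints in different components.
MST edge set: {1–7, 6–7, 2–5, 7–9, 1–8, 4–5, 5–7, 1–3}.
Of the listed edges, {1–3, 2–5, 6–7} are in the MST → 3.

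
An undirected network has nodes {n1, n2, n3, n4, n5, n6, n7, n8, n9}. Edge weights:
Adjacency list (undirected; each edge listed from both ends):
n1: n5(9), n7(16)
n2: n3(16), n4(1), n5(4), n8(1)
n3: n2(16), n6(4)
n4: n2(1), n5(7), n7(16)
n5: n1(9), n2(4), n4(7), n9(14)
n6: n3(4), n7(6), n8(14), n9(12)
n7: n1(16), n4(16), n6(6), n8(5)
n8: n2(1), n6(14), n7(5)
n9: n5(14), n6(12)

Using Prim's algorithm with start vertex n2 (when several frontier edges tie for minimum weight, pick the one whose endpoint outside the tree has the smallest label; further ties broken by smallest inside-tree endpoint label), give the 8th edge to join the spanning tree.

n6-n9

Prim, starting at n2.
Step 1: frontier [n2–n4 1, n2–n8 1, n2–n5 4, n2–n3 16] → take n2–n4 (1); add n4.
Step 2: frontier [n2–n8 1, n2–n5 4, n2–n3 16, n4–n5 7, n4–n7 16] → take n2–n8 (1); add n8.
Step 3: frontier [n2–n5 4, n2–n3 16, n4–n5 7, n4–n7 16, n7–n8 5, n6–n8 14] → take n2–n5 (4); add n5.
Step 4: frontier [n2–n3 16, n4–n7 16, n1–n5 9, n5–n9 14, n7–n8 5, n6–n8 14] → take n7–n8 (5); add n7.
Step 5: frontier [n2–n3 16, n1–n5 9, n5–n9 14, n6–n7 6, n1–n7 16, n6–n8 14] → take n6–n7 (6); add n6.
Step 6: frontier [n2–n3 16, n1–n5 9, n5–n9 14, n3–n6 4, n6–n9 12, n1–n7 16] → take n3–n6 (4); add n3.
Step 7: frontier [n1–n5 9, n5–n9 14, n6–n9 12, n1–n7 16] → take n1–n5 (9); add n1.
Step 8: frontier [n5–n9 14, n6–n9 12] → take n6–n9 (12); add n9.
The 8th edge added is n6–n9.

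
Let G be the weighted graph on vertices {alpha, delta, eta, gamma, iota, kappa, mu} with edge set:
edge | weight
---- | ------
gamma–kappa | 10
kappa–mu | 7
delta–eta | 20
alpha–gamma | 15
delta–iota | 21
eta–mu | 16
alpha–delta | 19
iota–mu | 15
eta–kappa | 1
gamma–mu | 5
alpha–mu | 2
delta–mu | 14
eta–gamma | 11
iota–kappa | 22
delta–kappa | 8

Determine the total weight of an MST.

38

Prim's algorithm from alpha:
Step 1: cheapest edge leaving the tree is alpha–mu (2); add mu.
Step 2: cheapest edge leaving the tree is gamma–mu (5); add gamma.
Step 3: cheapest edge leaving the tree is kappa–mu (7); add kappa.
Step 4: cheapest edge leaving the tree is eta–kappa (1); add eta.
Step 5: cheapest edge leaving the tree is delta–kappa (8); add delta.
Step 6: cheapest edge leaving the tree is iota–mu (15); add iota.
MST edges: alpha–mu, gamma–mu, kappa–mu, eta–kappa, delta–kappa, iota–mu; total weight 2+5+7+1+8+15 = 38.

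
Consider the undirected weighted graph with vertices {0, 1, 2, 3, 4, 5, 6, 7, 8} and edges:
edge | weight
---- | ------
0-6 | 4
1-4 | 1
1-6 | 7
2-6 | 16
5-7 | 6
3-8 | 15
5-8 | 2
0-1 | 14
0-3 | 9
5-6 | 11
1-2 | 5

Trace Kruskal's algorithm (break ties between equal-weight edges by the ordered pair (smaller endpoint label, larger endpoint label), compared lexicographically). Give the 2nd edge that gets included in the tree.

5-8

Kruskal's algorithm — process edges by increasing weight (ties by edge label):
1-4 (1): add — endpoints in different components.
5-8 (2): add — endpoints in different components.
0-6 (4): add — endpoints in different components.
1-2 (5): add — endpoints in different components.
5-7 (6): add — endpoints in different components.
1-6 (7): add — endpoints in different components.
0-3 (9): add — endpoints in different components.
5-6 (11): add — endpoints in different components.
The 2nd edge added is 5-8.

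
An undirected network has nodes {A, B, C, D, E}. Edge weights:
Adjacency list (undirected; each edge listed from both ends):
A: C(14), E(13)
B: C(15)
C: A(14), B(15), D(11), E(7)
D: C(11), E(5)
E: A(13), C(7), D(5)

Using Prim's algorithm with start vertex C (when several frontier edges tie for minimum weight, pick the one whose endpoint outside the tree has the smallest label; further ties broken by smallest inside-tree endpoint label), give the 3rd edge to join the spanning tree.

Prim's algorithm from C:
Step 1: frontier [C-E 7, C-D 11, A-C 14, B-C 15] → take C-E (7); add E.
Step 2: frontier [C-D 11, A-C 14, B-C 15, D-E 5, A-E 13] → take D-E (5); add D.
Step 3: frontier [A-C 14, B-C 15, A-E 13] → take A-E (13); add A.
Step 4: frontier [B-C 15] → take B-C (15); add B.
The 3rd edge added is A-E.

A-E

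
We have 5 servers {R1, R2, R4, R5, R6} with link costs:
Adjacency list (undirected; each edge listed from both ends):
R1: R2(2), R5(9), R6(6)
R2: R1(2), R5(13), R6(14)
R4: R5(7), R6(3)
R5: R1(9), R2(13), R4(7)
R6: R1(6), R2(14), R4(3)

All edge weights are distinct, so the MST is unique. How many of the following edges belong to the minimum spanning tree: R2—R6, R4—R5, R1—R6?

Kruskal's algorithm — process edges by increasing weight (ties by edge label):
R1—R2 (2): add — endpoints in different components.
R4—R6 (3): add — endpoints in different components.
R1—R6 (6): add — endpoints in different components.
R4—R5 (7): add — endpoints in different components.
MST edge set: {R1—R2, R4—R6, R1—R6, R4—R5}.
Of the listed edges, {R4—R5, R1—R6} are in the MST → 2.

2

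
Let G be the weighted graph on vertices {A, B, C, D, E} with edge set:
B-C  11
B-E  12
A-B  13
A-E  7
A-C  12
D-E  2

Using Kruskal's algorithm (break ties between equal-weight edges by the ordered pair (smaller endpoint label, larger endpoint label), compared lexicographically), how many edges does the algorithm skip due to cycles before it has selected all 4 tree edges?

0

Sort edges by weight, then run Kruskal:
D-E (2): add — endpoints in different components.
A-E (7): add — endpoints in different components.
B-C (11): add — endpoints in different components.
A-C (12): add — endpoints in different components.
Edges rejected before the tree was complete: 0.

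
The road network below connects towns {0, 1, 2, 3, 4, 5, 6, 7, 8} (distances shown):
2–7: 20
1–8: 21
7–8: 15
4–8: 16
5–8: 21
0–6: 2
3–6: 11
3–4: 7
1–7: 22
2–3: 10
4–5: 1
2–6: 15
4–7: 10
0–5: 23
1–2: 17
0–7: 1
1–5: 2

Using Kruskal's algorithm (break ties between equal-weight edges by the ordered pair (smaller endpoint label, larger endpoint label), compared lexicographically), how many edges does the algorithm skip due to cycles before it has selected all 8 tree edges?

Sort edges by weight, then run Kruskal:
0–7 (1): add — endpoints in different components.
4–5 (1): add — endpoints in different components.
0–6 (2): add — endpoints in different components.
1–5 (2): add — endpoints in different components.
3–4 (7): add — endpoints in different components.
2–3 (10): add — endpoints in different components.
4–7 (10): add — endpoints in different components.
3–6 (11): skip — 3 and 6 already connected.
2–6 (15): skip — 2 and 6 already connected.
7–8 (15): add — endpoints in different components.
Edges rejected before the tree was complete: 2.

2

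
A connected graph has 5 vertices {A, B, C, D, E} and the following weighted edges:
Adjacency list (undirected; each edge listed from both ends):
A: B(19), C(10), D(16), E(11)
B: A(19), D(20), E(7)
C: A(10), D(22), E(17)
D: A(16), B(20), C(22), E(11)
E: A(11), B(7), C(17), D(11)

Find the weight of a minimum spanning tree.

Kruskal's algorithm — process edges by increasing weight (ties by edge label):
B E (7): add. Components now {A} {B,E} {C} {D}
A C (10): add. Components now {A,C} {B,E} {D}
A E (11): add. Components now {A,B,C,E} {D}
D E (11): add. Components now {A,B,C,D,E}
MST edges: B E, A C, A E, D E; total weight 7+10+11+11 = 39.

39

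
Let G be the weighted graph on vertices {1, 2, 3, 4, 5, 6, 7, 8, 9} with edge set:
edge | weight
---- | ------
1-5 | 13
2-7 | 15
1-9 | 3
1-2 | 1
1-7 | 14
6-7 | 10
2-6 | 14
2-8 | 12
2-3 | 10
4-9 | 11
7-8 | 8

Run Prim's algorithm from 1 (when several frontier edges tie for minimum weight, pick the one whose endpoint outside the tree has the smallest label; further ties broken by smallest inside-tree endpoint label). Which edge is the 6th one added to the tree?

Prim, starting at 1.
Step 1: cheapest edge leaving the tree is 1-2 (1); add 2.
Step 2: cheapest edge leaving the tree is 1-9 (3); add 9.
Step 3: cheapest edge leaving the tree is 2-3 (10); add 3.
Step 4: cheapest edge leaving the tree is 4-9 (11); add 4.
Step 5: cheapest edge leaving the tree is 2-8 (12); add 8.
Step 6: cheapest edge leaving the tree is 7-8 (8); add 7.
Step 7: cheapest edge leaving the tree is 6-7 (10); add 6.
Step 8: cheapest edge leaving the tree is 1-5 (13); add 5.
The 6th edge added is 7-8.

7-8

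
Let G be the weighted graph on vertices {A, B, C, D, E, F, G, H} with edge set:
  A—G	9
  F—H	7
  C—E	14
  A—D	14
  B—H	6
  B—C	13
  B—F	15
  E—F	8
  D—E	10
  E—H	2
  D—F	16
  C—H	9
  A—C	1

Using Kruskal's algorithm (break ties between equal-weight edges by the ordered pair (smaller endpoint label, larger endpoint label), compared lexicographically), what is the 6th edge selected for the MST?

Kruskal: consider edges lightest-first.
A—C (1): add — endpoints in different components.
E—H (2): add — endpoints in different components.
B—H (6): add — endpoints in different components.
F—H (7): add — endpoints in different components.
E—F (8): skip — E and F already connected.
A—G (9): add — endpoints in different components.
C—H (9): add — endpoints in different components.
D—E (10): add — endpoints in different components.
The 6th edge added is C—H.

C-H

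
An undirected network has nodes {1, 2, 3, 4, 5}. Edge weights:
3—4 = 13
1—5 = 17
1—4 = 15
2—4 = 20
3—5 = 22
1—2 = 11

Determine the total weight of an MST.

56

Prim's algorithm from 5:
Step 1: cheapest edge leaving the tree is 1—5 (17); add 1.
Step 2: cheapest edge leaving the tree is 1—2 (11); add 2.
Step 3: cheapest edge leaving the tree is 1—4 (15); add 4.
Step 4: cheapest edge leaving the tree is 3—4 (13); add 3.
MST edges: 1—5, 1—2, 1—4, 3—4; total weight 17+11+15+13 = 56.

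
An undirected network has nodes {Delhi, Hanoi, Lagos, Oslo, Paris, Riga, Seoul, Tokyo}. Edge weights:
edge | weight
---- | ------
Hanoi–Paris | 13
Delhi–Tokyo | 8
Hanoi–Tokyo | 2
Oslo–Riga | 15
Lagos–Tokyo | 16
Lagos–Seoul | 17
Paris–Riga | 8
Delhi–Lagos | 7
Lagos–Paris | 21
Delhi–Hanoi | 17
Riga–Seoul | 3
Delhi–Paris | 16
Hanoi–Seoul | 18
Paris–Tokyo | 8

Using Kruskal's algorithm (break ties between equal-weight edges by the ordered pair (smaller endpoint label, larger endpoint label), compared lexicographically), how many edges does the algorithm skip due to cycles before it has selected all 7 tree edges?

Sort edges by weight, then run Kruskal:
Hanoi–Tokyo (2): add — endpoints in different components.
Riga–Seoul (3): add — endpoints in different components.
Delhi–Lagos (7): add — endpoints in different components.
Delhi–Tokyo (8): add — endpoints in different components.
Paris–Riga (8): add — endpoints in different components.
Paris–Tokyo (8): add — endpoints in different components.
Hanoi–Paris (13): skip — Hanoi and Paris already connected.
Oslo–Riga (15): add — endpoints in different components.
Edges rejected before the tree was complete: 1.

1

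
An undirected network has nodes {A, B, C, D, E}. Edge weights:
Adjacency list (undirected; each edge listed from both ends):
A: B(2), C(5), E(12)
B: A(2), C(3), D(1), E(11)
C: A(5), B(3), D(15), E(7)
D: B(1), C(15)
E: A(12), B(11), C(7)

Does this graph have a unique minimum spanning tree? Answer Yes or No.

Yes

Kruskal's algorithm — process edges by increasing weight (ties by edge label):
B-D (1): add — endpoints in different components.
A-B (2): add — endpoints in different components.
B-C (3): add — endpoints in different components.
A-C (5): skip — A and C already connected.
C-E (7): add — endpoints in different components.
Every non-tree edge has weight strictly greater than the heaviest edge on the tree path between its endpoints, so the MST is unique.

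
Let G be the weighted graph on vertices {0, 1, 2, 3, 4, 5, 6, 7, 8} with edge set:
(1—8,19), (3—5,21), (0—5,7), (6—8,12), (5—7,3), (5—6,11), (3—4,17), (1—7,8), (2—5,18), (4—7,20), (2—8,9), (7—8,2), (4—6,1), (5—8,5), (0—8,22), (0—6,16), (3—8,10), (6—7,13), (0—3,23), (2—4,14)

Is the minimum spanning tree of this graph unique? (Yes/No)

Yes

Kruskal's algorithm — process edges by increasing weight (ties by edge label):
4—6 (1): add — endpoints in different components.
7—8 (2): add — endpoints in different components.
5—7 (3): add — endpoints in different components.
5—8 (5): skip — 5 and 8 already connected.
0—5 (7): add — endpoints in different components.
1—7 (8): add — endpoints in different components.
2—8 (9): add — endpoints in different components.
3—8 (10): add — endpoints in different components.
5—6 (11): add — endpoints in different components.
Every non-tree edge has weight strictly greater than the heaviest edge on the tree path between its endpoints, so the MST is unique.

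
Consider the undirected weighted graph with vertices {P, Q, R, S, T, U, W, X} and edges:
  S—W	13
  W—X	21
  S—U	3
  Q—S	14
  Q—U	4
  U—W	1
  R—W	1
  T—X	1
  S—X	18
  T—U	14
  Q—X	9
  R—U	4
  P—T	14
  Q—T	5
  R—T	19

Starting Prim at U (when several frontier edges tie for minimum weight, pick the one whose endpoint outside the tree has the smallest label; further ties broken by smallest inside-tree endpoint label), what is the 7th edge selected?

P-T

Prim's algorithm from U:
Step 1: cheapest edge leaving the tree is U—W (1); add W.
Step 2: cheapest edge leaving the tree is R—W (1); add R.
Step 3: cheapest edge leaving the tree is S—U (3); add S.
Step 4: cheapest edge leaving the tree is Q—U (4); add Q.
Step 5: cheapest edge leaving the tree is Q—T (5); add T.
Step 6: cheapest edge leaving the tree is T—X (1); add X.
Step 7: cheapest edge leaving the tree is P—T (14); add P.
The 7th edge added is P—T.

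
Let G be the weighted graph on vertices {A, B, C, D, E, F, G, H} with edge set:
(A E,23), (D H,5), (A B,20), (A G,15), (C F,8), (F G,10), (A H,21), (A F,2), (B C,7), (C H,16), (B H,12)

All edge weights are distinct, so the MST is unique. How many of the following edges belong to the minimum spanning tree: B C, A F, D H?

Kruskal: consider edges lightest-first.
A F (2): add — endpoints in different components.
D H (5): add — endpoints in different components.
B C (7): add — endpoints in different components.
C F (8): add — endpoints in different components.
F G (10): add — endpoints in different components.
B H (12): add — endpoints in different components.
A G (15): skip — A and G already connected.
C H (16): skip — C and H already connected.
A B (20): skip — A and B already connected.
A H (21): skip — A and H already connected.
A E (23): add — endpoints in different components.
MST edge set: {A F, D H, B C, C F, F G, B H, A E}.
Of the listed edges, {B C, A F, D H} are in the MST → 3.

3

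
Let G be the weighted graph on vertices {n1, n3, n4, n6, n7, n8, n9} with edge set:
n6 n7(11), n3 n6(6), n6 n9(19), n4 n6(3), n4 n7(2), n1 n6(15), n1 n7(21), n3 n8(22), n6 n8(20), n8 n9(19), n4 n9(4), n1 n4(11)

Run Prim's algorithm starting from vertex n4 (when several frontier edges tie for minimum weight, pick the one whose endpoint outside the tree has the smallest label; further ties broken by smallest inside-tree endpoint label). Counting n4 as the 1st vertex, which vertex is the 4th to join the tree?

Prim's algorithm from n4:
Step 1: cheapest edge leaving the tree is n4 n7 (2); add n7.
Step 2: cheapest edge leaving the tree is n4 n6 (3); add n6.
Step 3: cheapest edge leaving the tree is n4 n9 (4); add n9.
Step 4: cheapest edge leaving the tree is n3 n6 (6); add n3.
Step 5: cheapest edge leaving the tree is n1 n4 (11); add n1.
Step 6: cheapest edge leaving the tree is n8 n9 (19); add n8.
Vertex order: n4, n7, n6, n9, n3, n1, n8. The 4th vertex is n9.

n9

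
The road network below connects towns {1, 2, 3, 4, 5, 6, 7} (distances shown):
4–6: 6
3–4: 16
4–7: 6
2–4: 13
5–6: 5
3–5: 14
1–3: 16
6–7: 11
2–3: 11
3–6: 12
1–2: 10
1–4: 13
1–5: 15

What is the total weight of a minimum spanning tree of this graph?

Sort edges by weight, then run Kruskal:
5–6 (5): add — endpoints in different components.
4–6 (6): add — endpoints in different components.
4–7 (6): add — endpoints in different components.
1–2 (10): add — endpoints in different components.
2–3 (11): add — endpoints in different components.
6–7 (11): skip — 6 and 7 already connected.
3–6 (12): add — endpoints in different components.
MST edges: 5–6, 4–6, 4–7, 1–2, 2–3, 3–6; total weight 5+6+6+10+11+12 = 50.

50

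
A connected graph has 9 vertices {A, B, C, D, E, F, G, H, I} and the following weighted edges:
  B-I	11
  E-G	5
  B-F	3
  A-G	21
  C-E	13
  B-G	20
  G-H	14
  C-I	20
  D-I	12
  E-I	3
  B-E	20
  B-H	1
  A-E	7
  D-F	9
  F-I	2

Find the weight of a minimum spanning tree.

Sort edges by weight, then run Kruskal:
B-H (1): add — endpoints in different components.
F-I (2): add — endpoints in different components.
B-F (3): add — endpoints in different components.
E-I (3): add — endpoints in different components.
E-G (5): add — endpoints in different components.
A-E (7): add — endpoints in different components.
D-F (9): add — endpoints in different components.
B-I (11): skip — B and I already connected.
D-I (12): skip — D and I already connected.
C-E (13): add — endpoints in different components.
MST edges: B-H, F-I, B-F, E-I, E-G, A-E, D-F, C-E; total weight 1+2+3+3+5+7+9+13 = 43.

43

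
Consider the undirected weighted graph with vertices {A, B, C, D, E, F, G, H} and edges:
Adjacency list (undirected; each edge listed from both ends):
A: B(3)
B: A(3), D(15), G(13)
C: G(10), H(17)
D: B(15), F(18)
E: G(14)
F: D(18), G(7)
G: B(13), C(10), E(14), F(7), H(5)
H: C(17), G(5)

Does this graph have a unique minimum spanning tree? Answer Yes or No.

Yes

Sort edges by weight, then run Kruskal:
A—B (3): add — endpoints in different components.
G—H (5): add — endpoints in different components.
F—G (7): add — endpoints in different components.
C—G (10): add — endpoints in different components.
B—G (13): add — endpoints in different components.
E—G (14): add — endpoints in different components.
B—D (15): add — endpoints in different components.
Every non-tree edge has weight strictly greater than the heaviest edge on the tree path between its endpoints, so the MST is unique.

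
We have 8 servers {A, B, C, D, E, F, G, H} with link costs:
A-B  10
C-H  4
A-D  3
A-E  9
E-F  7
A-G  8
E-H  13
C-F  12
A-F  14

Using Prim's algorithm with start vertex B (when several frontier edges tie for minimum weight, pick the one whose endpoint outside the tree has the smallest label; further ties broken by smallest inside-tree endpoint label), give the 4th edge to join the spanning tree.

A-E

Prim's algorithm from B:
Step 1: frontier [A-B 10] → take A-B (10); add A.
Step 2: frontier [A-D 3, A-G 8, A-E 9, A-F 14] → take A-D (3); add D.
Step 3: frontier [A-G 8, A-E 9, A-F 14] → take A-G (8); add G.
Step 4: frontier [A-E 9, A-F 14] → take A-E (9); add E.
Step 5: frontier [A-F 14, E-F 7, E-H 13] → take E-F (7); add F.
Step 6: frontier [E-H 13, C-F 12] → take C-F (12); add C.
Step 7: frontier [C-H 4, E-H 13] → take C-H (4); add H.
The 4th edge added is A-E.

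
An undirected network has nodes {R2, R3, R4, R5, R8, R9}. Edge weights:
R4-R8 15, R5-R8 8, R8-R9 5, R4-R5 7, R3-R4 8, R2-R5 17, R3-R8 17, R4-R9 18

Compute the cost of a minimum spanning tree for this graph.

45

Kruskal: consider edges lightest-first.
R8-R9 (5): add — endpoints in different components.
R4-R5 (7): add — endpoints in different components.
R3-R4 (8): add — endpoints in different components.
R5-R8 (8): add — endpoints in different components.
R4-R8 (15): skip — R4 and R8 already connected.
R2-R5 (17): add — endpoints in different components.
MST edges: R8-R9, R4-R5, R3-R4, R5-R8, R2-R5; total weight 5+7+8+8+17 = 45.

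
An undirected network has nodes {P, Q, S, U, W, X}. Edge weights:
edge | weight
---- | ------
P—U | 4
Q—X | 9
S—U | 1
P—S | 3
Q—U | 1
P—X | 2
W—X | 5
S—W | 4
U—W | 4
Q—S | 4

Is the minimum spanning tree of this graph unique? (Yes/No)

Kruskal's algorithm — process edges by increasing weight (ties by edge label):
Q—U (1): add. Components now {Q,U} {S} {X} {W} {P}
S—U (1): add. Components now {Q,S,U} {X} {W} {P}
P—X (2): add. Components now {Q,S,U} {P,X} {W}
P—S (3): add. Components now {P,Q,S,U,X} {W}
P—U (4): skip — U and P already connected.
Q—S (4): skip — Q and S already connected.
S—W (4): add. Components now {P,Q,S,U,W,X}
Non-tree edge U—W has weight 4, equal to the heaviest edge on its tree cycle — swapping gives another MST of the same weight. Not unique.

No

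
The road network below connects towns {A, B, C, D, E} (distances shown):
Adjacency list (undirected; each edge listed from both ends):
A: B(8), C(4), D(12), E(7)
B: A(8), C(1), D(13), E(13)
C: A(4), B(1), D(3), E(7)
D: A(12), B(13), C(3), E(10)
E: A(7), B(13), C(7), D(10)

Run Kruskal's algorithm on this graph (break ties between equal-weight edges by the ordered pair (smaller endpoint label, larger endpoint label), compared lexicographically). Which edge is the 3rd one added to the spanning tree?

Sort edges by weight, then run Kruskal:
B-C (1): add — endpoints in different components.
C-D (3): add — endpoints in different components.
A-C (4): add — endpoints in different components.
A-E (7): add — endpoints in different components.
The 3rd edge added is A-C.

A-C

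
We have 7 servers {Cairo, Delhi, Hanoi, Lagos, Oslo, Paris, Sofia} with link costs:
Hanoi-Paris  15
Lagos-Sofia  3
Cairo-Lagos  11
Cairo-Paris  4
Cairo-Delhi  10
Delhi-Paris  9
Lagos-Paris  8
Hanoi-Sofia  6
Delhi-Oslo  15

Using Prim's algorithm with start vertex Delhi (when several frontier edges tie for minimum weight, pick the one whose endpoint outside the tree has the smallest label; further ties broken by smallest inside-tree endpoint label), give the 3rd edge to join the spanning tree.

Lagos-Paris

Prim, starting at Delhi.
Step 1: frontier [Delhi-Paris 9, Cairo-Delhi 10, Delhi-Oslo 15] → take Delhi-Paris (9); add Paris.
Step 2: frontier [Cairo-Delhi 10, Delhi-Oslo 15, Cairo-Paris 4, Lagos-Paris 8, Hanoi-Paris 15] → take Cairo-Paris (4); add Cairo.
Step 3: frontier [Cairo-Lagos 11, Delhi-Oslo 15, Lagos-Paris 8, Hanoi-Paris 15] → take Lagos-Paris (8); add Lagos.
Step 4: frontier [Delhi-Oslo 15, Lagos-Sofia 3, Hanoi-Paris 15] → take Lagos-Sofia (3); add Sofia.
Step 5: frontier [Delhi-Oslo 15, Hanoi-Paris 15, Hanoi-Sofia 6] → take Hanoi-Sofia (6); add Hanoi.
Step 6: frontier [Delhi-Oslo 15] → take Delhi-Oslo (15); add Oslo.
The 3rd edge added is Lagos-Paris.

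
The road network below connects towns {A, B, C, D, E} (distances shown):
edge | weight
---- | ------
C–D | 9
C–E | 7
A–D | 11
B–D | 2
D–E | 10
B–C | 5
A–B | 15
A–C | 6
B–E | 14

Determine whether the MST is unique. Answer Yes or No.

Kruskal: consider edges lightest-first.
B–D (2): add. Components now {A} {B,D} {C} {E}
B–C (5): add. Components now {A} {B,C,D} {E}
A–C (6): add. Components now {A,B,C,D} {E}
C–E (7): add. Components now {A,B,C,D,E}
Every non-tree edge has weight strictly greater than the heaviest edge on the tree path between its endpoints, so the MST is unique.

Yes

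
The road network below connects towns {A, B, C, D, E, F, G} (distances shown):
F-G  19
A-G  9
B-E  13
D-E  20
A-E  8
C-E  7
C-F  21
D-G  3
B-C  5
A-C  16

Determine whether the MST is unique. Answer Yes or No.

Yes

Sort edges by weight, then run Kruskal:
D-G (3): add. Components now {A} {B} {C} {D,G} {E} {F}
B-C (5): add. Components now {A} {B,C} {D,G} {E} {F}
C-E (7): add. Components now {A} {B,C,E} {D,G} {F}
A-E (8): add. Components now {A,B,C,E} {D,G} {F}
A-G (9): add. Components now {A,B,C,D,E,G} {F}
B-E (13): skip — B and E already connected.
A-C (16): skip — A and C already connected.
F-G (19): add. Components now {A,B,C,D,E,F,G}
Every non-tree edge has weight strictly greater than the heaviest edge on the tree path between its endpoints, so the MST is unique.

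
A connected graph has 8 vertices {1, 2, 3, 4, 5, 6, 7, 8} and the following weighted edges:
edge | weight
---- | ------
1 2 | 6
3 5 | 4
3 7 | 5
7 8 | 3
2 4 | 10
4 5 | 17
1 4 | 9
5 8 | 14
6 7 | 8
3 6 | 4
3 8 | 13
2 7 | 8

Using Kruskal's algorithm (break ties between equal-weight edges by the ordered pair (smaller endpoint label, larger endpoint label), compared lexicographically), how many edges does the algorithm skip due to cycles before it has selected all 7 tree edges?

1

Sort edges by weight, then run Kruskal:
7 8 (3): add — endpoints in different components.
3 5 (4): add — endpoints in different components.
3 6 (4): add — endpoints in different components.
3 7 (5): add — endpoints in different components.
1 2 (6): add — endpoints in different components.
2 7 (8): add — endpoints in different components.
6 7 (8): skip — 6 and 7 already connected.
1 4 (9): add — endpoints in different components.
Edges rejected before the tree was complete: 1.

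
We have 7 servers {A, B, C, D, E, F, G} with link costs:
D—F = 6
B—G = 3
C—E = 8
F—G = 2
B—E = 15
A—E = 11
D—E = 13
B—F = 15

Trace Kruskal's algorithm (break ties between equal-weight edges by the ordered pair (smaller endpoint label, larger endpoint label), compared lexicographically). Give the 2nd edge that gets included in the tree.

Sort edges by weight, then run Kruskal:
F—G (2): add. Components now {A} {B} {C} {D} {E} {F,G}
B—G (3): add. Components now {A} {B,F,G} {C} {D} {E}
D—F (6): add. Components now {A} {B,D,F,G} {C} {E}
C—E (8): add. Components now {A} {B,D,F,G} {C,E}
A—E (11): add. Components now {A,C,E} {B,D,F,G}
D—E (13): add. Components now {A,B,C,D,E,F,G}
The 2nd edge added is B—G.

B-G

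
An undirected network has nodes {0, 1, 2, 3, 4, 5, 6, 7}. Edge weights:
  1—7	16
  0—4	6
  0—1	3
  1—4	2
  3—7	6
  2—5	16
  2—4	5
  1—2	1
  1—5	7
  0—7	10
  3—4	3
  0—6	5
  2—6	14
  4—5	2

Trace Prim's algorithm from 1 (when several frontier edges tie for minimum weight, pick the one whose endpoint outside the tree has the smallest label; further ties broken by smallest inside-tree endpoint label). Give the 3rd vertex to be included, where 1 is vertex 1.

Grow the tree from 1 using Prim:
Step 1: frontier [1—2 1, 1—4 2, 0—1 3, 1—5 7, 1—7 16] → take 1—2 (1); add 2.
Step 2: frontier [1—4 2, 0—1 3, 1—5 7, 1—7 16, 2—4 5, 2—6 14, 2—5 16] → take 1—4 (2); add 4.
Step 3: frontier [0—1 3, 1—5 7, 1—7 16, 2—6 14, 2—5 16, 4—5 2, 3—4 3, 0—4 6] → take 4—5 (2); add 5.
Step 4: frontier [0—1 3, 1—7 16, 2—6 14, 3—4 3, 0—4 6] → take 0—1 (3); add 0.
Step 5: frontier [0—6 5, 0—7 10, 1—7 16, 2—6 14, 3—4 3] → take 3—4 (3); add 3.
Step 6: frontier [0—6 5, 0—7 10, 1—7 16, 2—6 14, 3—7 6] → take 0—6 (5); add 6.
Step 7: frontier [0—7 10, 1—7 16, 3—7 6] → take 3—7 (6); add 7.
Vertex order: 1, 2, 4, 5, 0, 3, 6, 7. The 3rd vertex is 4.

4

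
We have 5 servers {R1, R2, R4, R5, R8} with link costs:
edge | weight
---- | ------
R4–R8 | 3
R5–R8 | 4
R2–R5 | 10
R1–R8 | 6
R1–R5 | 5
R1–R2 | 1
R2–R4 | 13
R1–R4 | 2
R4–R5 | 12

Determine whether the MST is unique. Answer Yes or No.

Yes

Sort edges by weight, then run Kruskal:
R1–R2 (1): add. Components now {R8} {R1,R2} {R4} {R5}
R1–R4 (2): add. Components now {R8} {R1,R2,R4} {R5}
R4–R8 (3): add. Components now {R1,R2,R4,R8} {R5}
R5–R8 (4): add. Components now {R1,R2,R4,R5,R8}
Every non-tree edge has weight strictly greater than the heaviest edge on the tree path between its endpoints, so the MST is unique.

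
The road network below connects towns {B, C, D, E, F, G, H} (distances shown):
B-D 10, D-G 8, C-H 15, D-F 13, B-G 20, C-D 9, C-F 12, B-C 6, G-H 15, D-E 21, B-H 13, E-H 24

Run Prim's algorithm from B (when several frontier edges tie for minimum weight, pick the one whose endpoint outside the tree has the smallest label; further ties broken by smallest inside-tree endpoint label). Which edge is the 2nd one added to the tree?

C-D

Prim, starting at B.
Step 1: cheapest edge leaving the tree is B-C (6); add C.
Step 2: cheapest edge leaving the tree is C-D (9); add D.
Step 3: cheapest edge leaving the tree is D-G (8); add G.
Step 4: cheapest edge leaving the tree is C-F (12); add F.
Step 5: cheapest edge leaving the tree is B-H (13); add H.
Step 6: cheapest edge leaving the tree is D-E (21); add E.
The 2nd edge added is C-D.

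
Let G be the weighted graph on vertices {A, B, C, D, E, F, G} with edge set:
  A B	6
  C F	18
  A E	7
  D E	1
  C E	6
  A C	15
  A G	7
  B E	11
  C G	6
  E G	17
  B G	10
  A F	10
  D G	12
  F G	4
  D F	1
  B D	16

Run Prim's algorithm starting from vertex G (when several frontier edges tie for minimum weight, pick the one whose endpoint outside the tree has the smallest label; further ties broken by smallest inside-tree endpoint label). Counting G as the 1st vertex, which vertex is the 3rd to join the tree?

D

Grow the tree from G using Prim:
Step 1: cheapest edge leaving the tree is F G (4); add F.
Step 2: cheapest edge leaving the tree is D F (1); add D.
Step 3: cheapest edge leaving the tree is D E (1); add E.
Step 4: cheapest edge leaving the tree is C E (6); add C.
Step 5: cheapest edge leaving the tree is A E (7); add A.
Step 6: cheapest edge leaving the tree is A B (6); add B.
Vertex order: G, F, D, E, C, A, B. The 3rd vertex is D.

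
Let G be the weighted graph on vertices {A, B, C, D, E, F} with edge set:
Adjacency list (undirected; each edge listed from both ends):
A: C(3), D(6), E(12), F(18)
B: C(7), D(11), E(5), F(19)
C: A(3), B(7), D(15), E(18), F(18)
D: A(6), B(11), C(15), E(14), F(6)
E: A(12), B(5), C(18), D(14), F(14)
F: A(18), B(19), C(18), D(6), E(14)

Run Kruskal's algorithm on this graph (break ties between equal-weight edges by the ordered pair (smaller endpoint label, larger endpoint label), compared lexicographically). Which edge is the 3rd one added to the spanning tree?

A-D

Sort edges by weight, then run Kruskal:
A—C (3): add — endpoints in different components.
B—E (5): add — endpoints in different components.
A—D (6): add — endpoints in different components.
D—F (6): add — endpoints in different components.
B—C (7): add — endpoints in different components.
The 3rd edge added is A—D.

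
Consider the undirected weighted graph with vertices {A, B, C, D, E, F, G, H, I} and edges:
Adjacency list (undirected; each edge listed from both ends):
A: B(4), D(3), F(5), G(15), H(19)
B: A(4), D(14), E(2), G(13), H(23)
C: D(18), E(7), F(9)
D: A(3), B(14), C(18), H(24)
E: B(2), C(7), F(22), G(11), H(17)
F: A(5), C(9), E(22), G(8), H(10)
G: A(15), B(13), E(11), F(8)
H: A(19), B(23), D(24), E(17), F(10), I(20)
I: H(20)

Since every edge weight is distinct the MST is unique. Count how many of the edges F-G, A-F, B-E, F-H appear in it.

Sort edges by weight, then run Kruskal:
B-E (2): add — endpoints in different components.
A-D (3): add — endpoints in different components.
A-B (4): add — endpoints in different components.
A-F (5): add — endpoints in different components.
C-E (7): add — endpoints in different components.
F-G (8): add — endpoints in different components.
C-F (9): skip — C and F already connected.
F-H (10): add — endpoints in different components.
E-G (11): skip — E and G already connected.
B-G (13): skip — B and G already connected.
B-D (14): skip — B and D already connected.
A-G (15): skip — A and G already connected.
E-H (17): skip — E and H already connected.
C-D (18): skip — C and D already connected.
A-H (19): skip — A and H already connected.
H-I (20): add — endpoints in different components.
MST edge set: {B-E, A-D, A-B, A-F, C-E, F-G, F-H, H-I}.
Of the listed edges, {F-G, A-F, B-E, F-H} are in the MST → 4.

4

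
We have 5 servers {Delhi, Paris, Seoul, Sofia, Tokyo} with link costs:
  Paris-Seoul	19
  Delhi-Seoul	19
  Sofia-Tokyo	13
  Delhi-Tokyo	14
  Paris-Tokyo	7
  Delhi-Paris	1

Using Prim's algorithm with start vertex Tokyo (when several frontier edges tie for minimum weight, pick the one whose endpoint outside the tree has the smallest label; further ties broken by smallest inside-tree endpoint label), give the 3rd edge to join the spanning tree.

Sofia-Tokyo

Grow the tree from Tokyo using Prim:
Step 1: frontier [Paris-Tokyo 7, Sofia-Tokyo 13, Delhi-Tokyo 14] → take Paris-Tokyo (7); add Paris.
Step 2: frontier [Delhi-Paris 1, Paris-Seoul 19, Sofia-Tokyo 13, Delhi-Tokyo 14] → take Delhi-Paris (1); add Delhi.
Step 3: frontier [Delhi-Seoul 19, Paris-Seoul 19, Sofia-Tokyo 13] → take Sofia-Tokyo (13); add Sofia.
Step 4: frontier [Delhi-Seoul 19, Paris-Seoul 19] → take Delhi-Seoul (19); add Seoul.
The 3rd edge added is Sofia-Tokyo.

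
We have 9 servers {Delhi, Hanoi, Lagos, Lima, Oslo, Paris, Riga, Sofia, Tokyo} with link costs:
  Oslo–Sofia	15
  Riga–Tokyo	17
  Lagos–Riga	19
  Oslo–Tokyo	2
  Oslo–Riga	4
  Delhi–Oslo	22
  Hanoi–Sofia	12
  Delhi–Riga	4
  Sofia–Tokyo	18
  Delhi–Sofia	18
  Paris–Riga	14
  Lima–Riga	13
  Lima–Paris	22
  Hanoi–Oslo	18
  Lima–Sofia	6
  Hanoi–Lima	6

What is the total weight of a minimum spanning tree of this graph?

Kruskal: consider edges lightest-first.
Oslo–Tokyo (2): add — endpoints in different components.
Delhi–Riga (4): add — endpoints in different components.
Oslo–Riga (4): add — endpoints in different components.
Hanoi–Lima (6): add — endpoints in different components.
Lima–Sofia (6): add — endpoints in different components.
Hanoi–Sofia (12): skip — Hanoi and Sofia already connected.
Lima–Riga (13): add — endpoints in different components.
Paris–Riga (14): add — endpoints in different components.
Oslo–Sofia (15): skip — Oslo and Sofia already connected.
Riga–Tokyo (17): skip — Riga and Tokyo already connected.
Delhi–Sofia (18): skip — Delhi and Sofia already connected.
Hanoi–Oslo (18): skip — Hanoi and Oslo already connected.
Sofia–Tokyo (18): skip — Tokyo and Sofia already connected.
Lagos–Riga (19): add — endpoints in different components.
MST edges: Oslo–Tokyo, Delhi–Riga, Oslo–Riga, Hanoi–Lima, Lima–Sofia, Lima–Riga, Paris–Riga, Lagos–Riga; total weight 2+4+4+6+6+13+14+19 = 68.

68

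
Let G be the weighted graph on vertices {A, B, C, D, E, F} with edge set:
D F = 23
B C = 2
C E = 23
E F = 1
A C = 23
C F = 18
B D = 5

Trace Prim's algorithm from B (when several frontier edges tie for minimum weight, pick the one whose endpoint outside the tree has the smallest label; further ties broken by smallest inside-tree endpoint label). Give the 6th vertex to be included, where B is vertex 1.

A

Prim, starting at B.
Step 1: cheapest edge leaving the tree is B C (2); add C.
Step 2: cheapest edge leaving the tree is B D (5); add D.
Step 3: cheapest edge leaving the tree is C F (18); add F.
Step 4: cheapest edge leaving the tree is E F (1); add E.
Step 5: cheapest edge leaving the tree is A C (23); add A.
Vertex order: B, C, D, F, E, A. The 6th vertex is A.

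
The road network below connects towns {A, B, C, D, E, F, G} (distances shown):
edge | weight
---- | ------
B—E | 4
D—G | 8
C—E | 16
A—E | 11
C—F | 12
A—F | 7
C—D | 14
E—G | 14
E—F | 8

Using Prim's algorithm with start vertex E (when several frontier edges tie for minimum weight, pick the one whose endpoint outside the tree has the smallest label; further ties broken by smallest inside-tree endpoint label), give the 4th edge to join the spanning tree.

Grow the tree from E using Prim:
Step 1: cheapest edge leaving the tree is B—E (4); add B.
Step 2: cheapest edge leaving the tree is E—F (8); add F.
Step 3: cheapest edge leaving the tree is A—F (7); add A.
Step 4: cheapest edge leaving the tree is C—F (12); add C.
Step 5: cheapest edge leaving the tree is C—D (14); add D.
Step 6: cheapest edge leaving the tree is D—G (8); add G.
The 4th edge added is C—F.

C-F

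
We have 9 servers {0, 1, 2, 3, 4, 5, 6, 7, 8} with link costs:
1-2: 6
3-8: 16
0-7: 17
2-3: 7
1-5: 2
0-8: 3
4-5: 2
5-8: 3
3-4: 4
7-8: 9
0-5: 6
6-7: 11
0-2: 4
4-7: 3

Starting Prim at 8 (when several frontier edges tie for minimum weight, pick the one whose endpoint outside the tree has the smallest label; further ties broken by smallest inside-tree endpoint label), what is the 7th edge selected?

Prim's algorithm from 8:
Step 1: frontier [0-8 3, 5-8 3, 7-8 9, 3-8 16] → take 0-8 (3); add 0.
Step 2: frontier [0-2 4, 0-5 6, 0-7 17, 5-8 3, 7-8 9, 3-8 16] → take 5-8 (3); add 5.
Step 3: frontier [0-2 4, 0-7 17, 1-5 2, 4-5 2, 7-8 9, 3-8 16] → take 1-5 (2); add 1.
Step 4: frontier [0-2 4, 0-7 17, 1-2 6, 4-5 2, 7-8 9, 3-8 16] → take 4-5 (2); add 4.
Step 5: frontier [0-2 4, 0-7 17, 1-2 6, 4-7 3, 3-4 4, 7-8 9, 3-8 16] → take 4-7 (3); add 7.
Step 6: frontier [0-2 4, 1-2 6, 3-4 4, 6-7 11, 3-8 16] → take 0-2 (4); add 2.
Step 7: frontier [2-3 7, 3-4 4, 6-7 11, 3-8 16] → take 3-4 (4); add 3.
Step 8: frontier [6-7 11] → take 6-7 (11); add 6.
The 7th edge added is 3-4.

3-4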